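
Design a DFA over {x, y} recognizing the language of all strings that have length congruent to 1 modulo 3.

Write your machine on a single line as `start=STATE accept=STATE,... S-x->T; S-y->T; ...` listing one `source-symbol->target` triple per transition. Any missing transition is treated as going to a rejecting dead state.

Only the length mod 3 matters, so use a 3-cycle: from any state, every input symbol moves to the next state, wrapping C back to A. Mark B accepting.
3 states suffice.
       x  y 
>  A   B  B 
 * B   C  C 
   C   A  A 
(> = start, * = accepting)

start=A; accept=B; A-x->B; A-y->B; B-x->C; B-y->C; C-x->A; C-y->A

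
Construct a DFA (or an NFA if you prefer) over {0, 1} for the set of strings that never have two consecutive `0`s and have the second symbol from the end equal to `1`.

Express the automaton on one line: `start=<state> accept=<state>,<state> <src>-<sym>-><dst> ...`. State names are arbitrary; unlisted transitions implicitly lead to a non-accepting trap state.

Run two small machines in parallel and take their product. The first has 3 states tracking partial matches of the forbidden pattern `00`; the second has 7 states tracking the last 2 symbols read. A product state is a pair (one from each), accepting exactly when both do. Equivalent product states are then merged.
       0  1 
>  A   B  C 
   B   D  C 
   C   E  F 
   D   D  D 
 * E   D  C 
 * F   E  F 
(> = start, * = accepting)

start=A accept=E,F A-0->B A-1->C B-0->D B-1->C C-0->E C-1->F D-0->D D-1->D E-0->D E-1->C F-0->E F-1->F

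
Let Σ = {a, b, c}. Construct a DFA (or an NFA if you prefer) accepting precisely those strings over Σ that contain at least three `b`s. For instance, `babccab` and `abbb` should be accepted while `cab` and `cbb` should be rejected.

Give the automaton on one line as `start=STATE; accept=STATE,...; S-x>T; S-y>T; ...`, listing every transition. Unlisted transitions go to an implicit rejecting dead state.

start=s0; accept=s3,s4; s0-a>s0; s0-b>s1; s0-c>s0; s1-a>s1; s1-b>s2; s1-c>s1; s2-a>s2; s2-b>s3; s2-c>s2; s3-a>s3; s3-b>s4; s3-c>s3; s4-a>s4; s4-b>s4; s4-c>s4

Count `b`s, saturating at 4: states s0 through s3 mean 0 through 3 `b`s seen; s4 means more than 3. Each `b` increments (capped at s4); other symbols loop. Accept from {s3, s4}.
5 states suffice.
        a   b   c  
>  s0   s0  s1  s0 
   s1   s1  s2  s1 
   s2   s2  s3  s2 
 * s3   s3  s4  s3 
 * s4   s4  s4  s4 
(> = start, * = accepting)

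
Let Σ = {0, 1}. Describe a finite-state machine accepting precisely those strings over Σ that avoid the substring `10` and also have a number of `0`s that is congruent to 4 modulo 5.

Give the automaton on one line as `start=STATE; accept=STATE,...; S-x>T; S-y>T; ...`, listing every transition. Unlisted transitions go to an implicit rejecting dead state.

Handle the two conditions separately and then intersect. The first has 3 states tracking partial matches of the forbidden pattern `10`; the second has 5 states tracking the count of `0`s modulo 5. A product state is a pair (one from each), accepting exactly when both do. Minimizing collapses redundant product states.
7 states suffice.
        0   1  
>  q0   q1  q2 
   q1   q3  q2 
   q2   q2  q2 
   q3   q4  q2 
   q4   q5  q2 
 * q5   q0  q6 
 * q6   q2  q6 
(> = start, * = accepting)

start=q0; accept=q5,q6; q0-0>q1; q0-1>q2; q1-0>q3; q1-1>q2; q2-0>q2; q2-1>q2; q3-0>q4; q3-1>q2; q4-0>q5; q4-1>q2; q5-0>q0; q5-1>q6; q6-0>q2; q6-1>q6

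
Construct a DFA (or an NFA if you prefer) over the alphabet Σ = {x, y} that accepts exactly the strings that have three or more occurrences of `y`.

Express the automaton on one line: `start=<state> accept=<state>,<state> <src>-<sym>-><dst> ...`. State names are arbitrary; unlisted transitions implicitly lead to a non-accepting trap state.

Count `y`s, saturating at 4: states A through D mean 0 through 3 `y`s seen; E means more than 3. Each `y` increments (capped at E); other symbols loop. Accept from {D, E}.
       x  y 
>  A   A  B 
   B   B  C 
   C   C  D 
 * D   D  E 
 * E   E  E 
(> = start, * = accepting)

start=A accept=D,E A-x->A A-y->B B-x->B B-y->C C-x->C C-y->D D-x->D D-y->E E-x->E E-y->E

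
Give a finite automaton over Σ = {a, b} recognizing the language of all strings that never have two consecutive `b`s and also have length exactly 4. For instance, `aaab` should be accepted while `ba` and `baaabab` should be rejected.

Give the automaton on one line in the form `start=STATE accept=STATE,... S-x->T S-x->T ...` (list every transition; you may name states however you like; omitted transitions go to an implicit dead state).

start=S0 accept=S8 S0-a->S1 S0-b->S2 S1-a->S3 S1-b->S4 S2-a->S3 S2-b->S5 S3-a->S6 S3-b->S7 S4-a->S6 S4-b->S5 S5-a->S5 S5-b->S5 S6-a->S8 S6-b->S8 S7-a->S8 S7-b->S5 S8-a->S5 S8-b->S5

Build one automaton per condition and run them in lockstep. One (3 states) tracks partial matches of the forbidden pattern `bb`; the other (6 states) tracks the input length, saturating at 5. Each combined state is a pair, one component from each; accept when both components accept. After merging equivalent states the machine shrinks.
With 9 states:
        a   b  
>  S0   S1  S2 
   S1   S3  S4 
   S2   S3  S5 
   S3   S6  S7 
   S4   S6  S5 
   S5   S5  S5 
   S6   S8  S8 
   S7   S8  S5 
 * S8   S5  S5 
(> = start, * = accepting)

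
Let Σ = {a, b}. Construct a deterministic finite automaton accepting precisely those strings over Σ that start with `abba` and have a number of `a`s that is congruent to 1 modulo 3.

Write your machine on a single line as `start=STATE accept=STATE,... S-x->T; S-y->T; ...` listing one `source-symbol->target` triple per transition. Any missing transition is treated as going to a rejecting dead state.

Build one automaton per condition and run them in lockstep. The first has 6 states tracking whether the input so far still matches the prefix `abba`; the second has 3 states tracking the count of `a`s modulo 3. A product state is a pair (one from each), accepting exactly when both do.
With 10 states:
        a   b  
>  q0   q1  q2 
   q1   q3  q4 
   q2   q5  q2 
   q3   q2  q3 
   q4   q3  q6 
   q5   q3  q5 
   q6   q7  q5 
   q7   q8  q7 
   q8   q9  q8 
 * q9   q7  q9 
(> = start, * = accepting)

start=q0; accept=q9; q0-a->q1; q0-b->q2; q1-a->q3; q1-b->q4; q2-a->q5; q2-b->q2; q3-a->q2; q3-b->q3; q4-a->q3; q4-b->q6; q5-a->q3; q5-b->q5; q6-a->q7; q6-b->q5; q7-a->q8; q7-b->q7; q8-a->q9; q8-b->q8; q9-a->q7; q9-b->q9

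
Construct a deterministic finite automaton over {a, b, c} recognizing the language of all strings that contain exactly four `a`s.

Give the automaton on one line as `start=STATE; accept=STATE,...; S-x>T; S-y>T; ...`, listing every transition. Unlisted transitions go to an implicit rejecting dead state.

start=S0; accept=S4; S0-a>S1; S0-b>S0; S0-c>S0; S1-a>S2; S1-b>S1; S1-c>S1; S2-a>S3; S2-b>S2; S2-c>S2; S3-a>S4; S3-b>S3; S3-c>S3; S4-a>S5; S4-b>S4; S4-c>S4; S5-a>S5; S5-b>S5; S5-c>S5

Only the number of `a`s matters, and only up to 5. Make a chain S0 → S1 → S2 → S3 → S4 → S5 advanced by each `a` (with S5 absorbing); every other symbol self-loops. The accepting set is {S4}.
With 6 states:
        a   b   c  
>  S0   S1  S0  S0 
   S1   S2  S1  S1 
   S2   S3  S2  S2 
   S3   S4  S3  S3 
 * S4   S5  S4  S4 
   S5   S5  S5  S5 
(> = start, * = accepting)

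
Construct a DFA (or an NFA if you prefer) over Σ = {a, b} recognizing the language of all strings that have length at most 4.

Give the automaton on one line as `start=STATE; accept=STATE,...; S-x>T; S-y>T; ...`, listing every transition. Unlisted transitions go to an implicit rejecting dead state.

Count input length up to 5: every symbol moves from q0 toward q5, which means 'more than 4' and absorbs. Accept from {q0, q1, q2, q3, q4}.
6 states suffice.
        a   b  
>* q0   q1  q1 
 * q1   q2  q2 
 * q2   q3  q3 
 * q3   q4  q4 
 * q4   q5  q5 
   q5   q5  q5 
(> = start, * = accepting)

start=q0; accept=q0,q1,q2,q3,q4; q0-a>q1; q0-b>q1; q1-a>q2; q1-b>q2; q2-a>q3; q2-b>q3; q3-a>q4; q3-b>q4; q4-a>q5; q4-b>q5; q5-a>q5; q5-b>q5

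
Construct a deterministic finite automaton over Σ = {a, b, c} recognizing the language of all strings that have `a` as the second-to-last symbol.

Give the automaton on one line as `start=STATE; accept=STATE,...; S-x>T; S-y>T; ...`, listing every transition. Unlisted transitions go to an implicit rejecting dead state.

start=s0; accept=s4,s5,s6; s0-a>s1; s0-b>s2; s0-c>s3; s1-a>s4; s1-b>s5; s1-c>s6; s2-a>s7; s2-b>s8; s2-c>s9; s3-a>s10; s3-b>s11; s3-c>s12; s4-a>s4; s4-b>s5; s4-c>s6; s5-a>s7; s5-b>s8; s5-c>s9; s6-a>s10; s6-b>s11; s6-c>s12; s7-a>s4; s7-b>s5; s7-c>s6; s8-a>s7; s8-b>s8; s8-c>s9; s9-a>s10; s9-b>s11; s9-c>s12; s10-a>s4; s10-b>s5; s10-c>s6; s11-a>s7; s11-b>s8; s11-c>s9; s12-a>s10; s12-b>s11; s12-c>s12

A DFA must remember the last 2 symbols (since which symbol is second-to-last isn't known until the input ends). Use one state per possible window of the last ≤2 symbols; accept from those whose window starts with `a`.
13 states suffice.
          a    b    c  
>  s0     s1   s2   s3 
   s1     s4   s5   s6 
   s2     s7   s8   s9 
   s3    s10  s11  s12 
 * s4     s4   s5   s6 
 * s5     s7   s8   s9 
 * s6    s10  s11  s12 
   s7     s4   s5   s6 
   s8     s7   s8   s9 
   s9    s10  s11  s12 
   s10    s4   s5   s6 
   s11    s7   s8   s9 
   s12   s10  s11  s12 
(> = start, * = accepting)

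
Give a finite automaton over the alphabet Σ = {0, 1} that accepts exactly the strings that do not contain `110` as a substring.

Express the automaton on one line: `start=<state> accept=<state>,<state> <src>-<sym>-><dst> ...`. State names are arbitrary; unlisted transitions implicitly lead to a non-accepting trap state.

start=s0 accept=s0,s1,s2 s0-0->s0 s0-1->s1 s1-0->s0 s1-1->s2 s2-0->s3 s2-1->s2 s3-0->s3 s3-1->s3

Track partial matches of the forbidden pattern `110`. State s3 is a dead state reached once `110` has occurred; every other state accepts. s0 means no part of `110` is currently matched.
4 states suffice.
        0   1  
>* s0   s0  s1 
 * s1   s0  s2 
 * s2   s3  s2 
   s3   s3  s3 
(> = start, * = accepting)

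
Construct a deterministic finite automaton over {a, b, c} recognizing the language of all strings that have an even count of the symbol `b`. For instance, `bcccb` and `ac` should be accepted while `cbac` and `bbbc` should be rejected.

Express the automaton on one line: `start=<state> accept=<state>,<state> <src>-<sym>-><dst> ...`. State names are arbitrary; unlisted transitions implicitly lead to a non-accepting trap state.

Keep the running count of `b`s modulo 2: each `b` advances along the cycle q0 → q1 → q0 while other symbols loop. Accept at q0.
A 2-state machine:
        a   b   c  
>* q0   q0  q1  q0 
   q1   q1  q0  q1 
(> = start, * = accepting)

start=q0 accept=q0 q0-a->q0 q0-b->q1 q0-c->q0 q1-a->q1 q1-b->q0 q1-c->q1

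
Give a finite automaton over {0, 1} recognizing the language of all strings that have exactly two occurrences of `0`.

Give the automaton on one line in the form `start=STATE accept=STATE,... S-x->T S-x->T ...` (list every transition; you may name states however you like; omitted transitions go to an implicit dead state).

start=s0 accept=s2 s0-0->s1 s0-1->s0 s1-0->s2 s1-1->s1 s2-0->s3 s2-1->s2 s3-0->s3 s3-1->s3

Only the number of `0`s matters, and only up to 3. Make a chain s0 → s1 → s2 → s3 advanced by each `0` (with s3 absorbing); every other symbol self-loops. The accepting set is {s2}.
        0   1  
>  s0   s1  s0 
   s1   s2  s1 
 * s2   s3  s2 
   s3   s3  s3 
(> = start, * = accepting)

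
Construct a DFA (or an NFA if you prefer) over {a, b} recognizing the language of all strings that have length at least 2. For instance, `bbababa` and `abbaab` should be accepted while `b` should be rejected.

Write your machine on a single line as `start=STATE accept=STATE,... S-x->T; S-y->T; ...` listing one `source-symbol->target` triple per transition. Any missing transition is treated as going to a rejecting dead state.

We only need to distinguish lengths 0, 1, …, 2, and '>2'. Chain s0 → s1 → s2 → s3 on every symbol, with s3 looping. Accepting states: {s2, s3}.
        a   b  
>  s0   s1  s1 
   s1   s2  s2 
 * s2   s3  s3 
 * s3   s3  s3 
(> = start, * = accepting)

start=s0; accept=s2,s3; s0-a->s1; s0-b->s1; s1-a->s2; s1-b->s2; s2-a->s3; s2-b->s3; s3-a->s3; s3-b->s3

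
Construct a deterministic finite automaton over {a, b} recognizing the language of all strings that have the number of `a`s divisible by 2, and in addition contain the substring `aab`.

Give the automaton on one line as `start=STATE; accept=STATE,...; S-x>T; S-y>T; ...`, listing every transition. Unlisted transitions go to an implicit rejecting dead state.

Handle the two conditions separately and then intersect. The first has 2 states tracking the count of `a`s modulo 2; the second has 4 states tracking whether and how much of `aab` has been seen. A product state is a pair (one from each), accepting exactly when both do.
        a   b  
>  s0   s1  s0 
   s1   s2  s3 
   s2   s4  s5 
   s3   s6  s3 
   s4   s2  s7 
 * s5   s7  s5 
   s6   s4  s0 
   s7   s5  s7 
(> = start, * = accepting)

start=s0; accept=s5; s0-a>s1; s0-b>s0; s1-a>s2; s1-b>s3; s2-a>s4; s2-b>s5; s3-a>s6; s3-b>s3; s4-a>s2; s4-b>s7; s5-a>s7; s5-b>s5; s6-a>s4; s6-b>s0; s7-a>s5; s7-b>s7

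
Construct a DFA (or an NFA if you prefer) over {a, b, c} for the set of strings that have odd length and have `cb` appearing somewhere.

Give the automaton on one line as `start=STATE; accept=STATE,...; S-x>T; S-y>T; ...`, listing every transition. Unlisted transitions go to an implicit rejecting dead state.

Build one automaton per condition and run them in lockstep. The first has 2 states tracking the input length modulo 2; the second has 3 states tracking whether and how much of `cb` has been seen. A product state is a pair (one from each), accepting exactly when both do.
With 6 states:
        a   b   c  
>  q0   q1  q1  q2 
   q1   q0  q0  q3 
   q2   q0  q4  q3 
   q3   q1  q5  q2 
   q4   q5  q5  q5 
 * q5   q4  q4  q4 
(> = start, * = accepting)

start=q0; accept=q5; q0-a>q1; q0-b>q1; q0-c>q2; q1-a>q0; q1-b>q0; q1-c>q3; q2-a>q0; q2-b>q4; q2-c>q3; q3-a>q1; q3-b>q5; q3-c>q2; q4-a>q5; q4-b>q5; q4-c>q5; q5-a>q4; q5-b>q4; q5-c>q4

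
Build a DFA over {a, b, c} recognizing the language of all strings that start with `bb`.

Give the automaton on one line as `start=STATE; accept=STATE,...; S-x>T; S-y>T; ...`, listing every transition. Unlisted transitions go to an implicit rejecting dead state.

Check the first 2 symbols one by one: q0 through q1 record how many have matched `bb` so far; any wrong symbol goes to the dead state q3. After all 2 match we enter the accepting sink q2.
With 4 states:
        a   b   c  
>  q0   q3  q1  q3 
   q1   q3  q2  q3 
 * q2   q2  q2  q2 
   q3   q3  q3  q3 
(> = start, * = accepting)

start=q0; accept=q2; q0-a>q3; q0-b>q1; q0-c>q3; q1-a>q3; q1-b>q2; q1-c>q3; q2-a>q2; q2-b>q2; q2-c>q2; q3-a>q3; q3-b>q3; q3-c>q3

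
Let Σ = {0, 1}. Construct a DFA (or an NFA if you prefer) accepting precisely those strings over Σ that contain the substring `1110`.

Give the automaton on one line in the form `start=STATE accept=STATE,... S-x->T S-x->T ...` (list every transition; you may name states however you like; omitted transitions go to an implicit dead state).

start=S0 accept=S4 S0-0->S0 S0-1->S1 S1-0->S0 S1-1->S2 S2-0->S0 S2-1->S3 S3-0->S4 S3-1->S3 S4-0->S4 S4-1->S4

States S0..S3 record the length of the longest prefix of `1110` that matches the current input suffix. Reaching S4 means `1110` has been seen, and we stay there forever. Accept from S4.
A 5-state machine:
        0   1  
>  S0   S0  S1 
   S1   S0  S2 
   S2   S0  S3 
   S3   S4  S3 
 * S4   S4  S4 
(> = start, * = accepting)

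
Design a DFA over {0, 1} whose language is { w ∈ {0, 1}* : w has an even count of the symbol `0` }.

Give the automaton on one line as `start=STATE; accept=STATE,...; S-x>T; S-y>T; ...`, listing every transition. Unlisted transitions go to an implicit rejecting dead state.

start=q0; accept=q0; q0-0>q1; q0-1>q0; q1-0>q0; q1-1>q1

Keep the running count of `0`s modulo 2: each `0` advances along the cycle q0 → q1 → q0 while other symbols loop. Accept at q0.
2 states suffice.
        0   1  
>* q0   q1  q0 
   q1   q0  q1 
(> = start, * = accepting)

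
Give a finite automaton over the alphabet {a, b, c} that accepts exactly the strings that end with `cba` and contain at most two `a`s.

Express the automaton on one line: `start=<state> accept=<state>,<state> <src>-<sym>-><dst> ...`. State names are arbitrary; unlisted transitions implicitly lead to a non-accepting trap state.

Handle the two conditions separately and then intersect. One (4 states) tracks how much of the suffix `cba` has currently been matched; the other (4 states) tracks the count of `a`s, saturating at 3. Each combined state is a pair, one component from each; accept when both components accept. Minimizing collapses redundant product states.
With 9 states:
        a   b   c  
>  s0   s1  s0  s2 
   s1   s3  s1  s4 
   s2   s1  s5  s2 
   s3   s3  s3  s3 
   s4   s3  s6  s4 
   s5   s7  s0  s2 
   s6   s8  s1  s4 
 * s7   s3  s1  s4 
 * s8   s3  s3  s3 
(> = start, * = accepting)

start=s0 accept=s7,s8 s0-a->s1 s0-b->s0 s0-c->s2 s1-a->s3 s1-b->s1 s1-c->s4 s2-a->s1 s2-b->s5 s2-c->s2 s3-a->s3 s3-b->s3 s3-c->s3 s4-a->s3 s4-b->s6 s4-c->s4 s5-a->s7 s5-b->s0 s5-c->s2 s6-a->s8 s6-b->s1 s6-c->s4 s7-a->s3 s7-b->s1 s7-c->s4 s8-a->s3 s8-b->s3 s8-c->s3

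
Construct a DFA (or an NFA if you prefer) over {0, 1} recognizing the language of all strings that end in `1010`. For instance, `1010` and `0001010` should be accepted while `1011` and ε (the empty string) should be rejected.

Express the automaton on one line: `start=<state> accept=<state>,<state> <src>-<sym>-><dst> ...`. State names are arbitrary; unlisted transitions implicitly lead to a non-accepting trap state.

start=s0 accept=s4 s0-0->s0 s0-1->s1 s1-0->s2 s1-1->s1 s2-0->s0 s2-1->s3 s3-0->s4 s3-1->s1 s4-0->s0 s4-1->s3

Let each state record the length of the longest suffix of the input read so far that is also a prefix of `1010`. s1 means the last symbol is `1`; s2 means the last 2 symbols are `10`; s3 means the last 3 symbols are `101`; s4 means the last 4 symbols are `1010`. Accept only at s4, where the string currently ends in `1010`.
A 5-state machine:
        0   1  
>  s0   s0  s1 
   s1   s2  s1 
   s2   s0  s3 
   s3   s4  s1 
 * s4   s0  s3 
(> = start, * = accepting)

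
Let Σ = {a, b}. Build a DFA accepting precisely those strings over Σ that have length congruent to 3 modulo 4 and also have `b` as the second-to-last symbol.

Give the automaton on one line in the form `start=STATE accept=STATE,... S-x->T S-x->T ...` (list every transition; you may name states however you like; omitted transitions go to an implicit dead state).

start=S0 accept=S5 S0-a->S1 S0-b->S1 S1-a->S2 S1-b->S3 S2-a->S4 S2-b->S4 S3-a->S5 S3-b->S5 S4-a->S0 S4-b->S0 S5-a->S0 S5-b->S0

Run two small machines in parallel and take their product. The first has 4 states tracking the input length modulo 4; the second has 7 states tracking the last 2 symbols read. A product state is a pair (one from each), accepting exactly when both do. Equivalent product states are then merged.
With 6 states:
        a   b  
>  S0   S1  S1 
   S1   S2  S3 
   S2   S4  S4 
   S3   S5  S5 
   S4   S0  S0 
 * S5   S0  S0 
(> = start, * = accepting)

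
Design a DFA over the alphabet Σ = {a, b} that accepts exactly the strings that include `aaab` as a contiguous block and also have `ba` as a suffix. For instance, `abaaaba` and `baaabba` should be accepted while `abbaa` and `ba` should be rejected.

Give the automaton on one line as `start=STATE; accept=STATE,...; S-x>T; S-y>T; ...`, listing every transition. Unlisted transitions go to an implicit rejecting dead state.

Run two small machines in parallel and take their product. The first has 5 states tracking whether and how much of `aaab` has been seen; the second has 3 states tracking how much of the suffix `ba` has currently been matched. A product state is a pair (one from each), accepting exactly when both do.
9 states suffice.
        a   b  
>  q0   q1  q2 
   q1   q3  q2 
   q2   q4  q2 
   q3   q5  q2 
   q4   q3  q2 
   q5   q5  q6 
   q6   q7  q6 
 * q7   q8  q6 
   q8   q8  q6 
(> = start, * = accepting)

start=q0; accept=q7; q0-a>q1; q0-b>q2; q1-a>q3; q1-b>q2; q2-a>q4; q2-b>q2; q3-a>q5; q3-b>q2; q4-a>q3; q4-b>q2; q5-a>q5; q5-b>q6; q6-a>q7; q6-b>q6; q7-a>q8; q7-b>q6; q8-a>q8; q8-b>q6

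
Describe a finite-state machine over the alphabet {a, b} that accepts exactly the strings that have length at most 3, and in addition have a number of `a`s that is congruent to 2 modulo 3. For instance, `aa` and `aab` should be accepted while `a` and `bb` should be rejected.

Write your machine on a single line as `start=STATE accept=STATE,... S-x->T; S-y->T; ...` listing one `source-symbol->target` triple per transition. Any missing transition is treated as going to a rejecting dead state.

start=S0; accept=S3,S7; S0-a->S1; S0-b->S2; S1-a->S3; S1-b->S4; S2-a->S4; S2-b->S5; S3-a->S6; S3-b->S7; S4-a->S7; S4-b->S8; S5-a->S8; S5-b->S6; S6-a->S9; S6-b->S10; S7-a->S10; S7-b->S11; S8-a->S11; S8-b->S9; S9-a->S11; S9-b->S9; S10-a->S9; S10-b->S10; S11-a->S10; S11-b->S11

Build one automaton per condition and run them in lockstep. The first has 5 states tracking the input length, saturating at 4; the second has 3 states tracking the count of `a`s modulo 3. A product state is a pair (one from each), accepting exactly when both do.
With 12 states:
          a    b  
>  S0     S1   S2 
   S1     S3   S4 
   S2     S4   S5 
 * S3     S6   S7 
   S4     S7   S8 
   S5     S8   S6 
   S6     S9  S10 
 * S7    S10  S11 
   S8    S11   S9 
   S9    S11   S9 
   S10    S9  S10 
   S11   S10  S11 
(> = start, * = accepting)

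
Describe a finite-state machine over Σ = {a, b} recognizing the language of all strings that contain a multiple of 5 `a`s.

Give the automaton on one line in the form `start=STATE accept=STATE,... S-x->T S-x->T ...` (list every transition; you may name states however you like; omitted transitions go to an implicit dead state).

start=q0 accept=q0 q0-a->q1 q0-b->q0 q1-a->q2 q1-b->q1 q2-a->q3 q2-b->q2 q3-a->q4 q3-b->q3 q4-a->q0 q4-b->q4

Keep the running count of `a`s modulo 5: each `a` advances along the cycle q0 → q1 → q2 → q3 → q4 → q0 while other symbols loop. Accept at q0.
5 states suffice.
        a   b  
>* q0   q1  q0 
   q1   q2  q1 
   q2   q3  q2 
   q3   q4  q3 
   q4   q0  q4 
(> = start, * = accepting)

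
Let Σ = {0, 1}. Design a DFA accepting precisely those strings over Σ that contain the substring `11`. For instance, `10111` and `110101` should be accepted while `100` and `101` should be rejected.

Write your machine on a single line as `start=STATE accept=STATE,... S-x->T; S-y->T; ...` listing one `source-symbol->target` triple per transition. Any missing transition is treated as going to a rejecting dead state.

start=q0; accept=q2; q0-0->q0; q0-1->q1; q1-0->q0; q1-1->q2; q2-0->q2; q2-1->q2

States q0..q1 record the length of the longest prefix of `11` that matches the current input suffix. Reaching q2 means `11` has been seen, and we stay there forever. Accept from q2.
A 3-state machine:
        0   1  
>  q0   q0  q1 
   q1   q0  q2 
 * q2   q2  q2 
(> = start, * = accepting)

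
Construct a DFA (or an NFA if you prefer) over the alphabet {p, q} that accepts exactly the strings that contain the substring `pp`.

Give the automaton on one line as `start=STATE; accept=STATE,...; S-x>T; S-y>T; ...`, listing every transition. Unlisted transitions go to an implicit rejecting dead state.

States S0..S1 record the length of the longest prefix of `pp` that matches the current input suffix. Reaching S2 means `pp` has been seen, and we stay there forever. Accept from S2.
With 3 states:
        p   q  
>  S0   S1  S0 
   S1   S2  S0 
 * S2   S2  S2 
(> = start, * = accepting)

start=S0; accept=S2; S0-p>S1; S0-q>S0; S1-p>S2; S1-q>S0; S2-p>S2; S2-q>S2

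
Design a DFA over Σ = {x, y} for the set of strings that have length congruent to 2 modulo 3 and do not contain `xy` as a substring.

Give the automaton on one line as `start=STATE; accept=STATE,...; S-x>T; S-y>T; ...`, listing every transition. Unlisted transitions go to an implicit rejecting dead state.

Handle the two conditions separately and then intersect. One (3 states) tracks the input length modulo 3; the other (3 states) tracks partial matches of the forbidden pattern `xy`. Each combined state is a pair, one component from each; accept when both components accept.
9 states suffice.
        x   y  
>  S0   S1  S2 
   S1   S3  S4 
   S2   S3  S5 
 * S3   S6  S7 
   S4   S7  S7 
 * S5   S6  S0 
   S6   S1  S8 
   S7   S8  S8 
   S8   S4  S4 
(> = start, * = accepting)

start=S0; accept=S3,S5; S0-x>S1; S0-y>S2; S1-x>S3; S1-y>S4; S2-x>S3; S2-y>S5; S3-x>S6; S3-y>S7; S4-x>S7; S4-y>S7; S5-x>S6; S5-y>S0; S6-x>S1; S6-y>S8; S7-x>S8; S7-y>S8; S8-x>S4; S8-y>S4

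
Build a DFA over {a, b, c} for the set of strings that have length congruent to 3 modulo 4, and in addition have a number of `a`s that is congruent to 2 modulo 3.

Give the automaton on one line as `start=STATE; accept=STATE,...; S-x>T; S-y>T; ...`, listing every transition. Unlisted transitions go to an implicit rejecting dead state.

Build one automaton per condition and run them in lockstep. One (4 states) tracks the input length modulo 4; the other (3 states) tracks the count of `a`s modulo 3. Each combined state is a pair, one component from each; accept when both components accept.
With 12 states:
          a    b    c  
>  q0     q1   q2   q2 
   q1     q3   q4   q4 
   q2     q4   q5   q5 
   q3     q6   q7   q7 
   q4     q7   q8   q8 
   q5     q8   q6   q6 
   q6     q9   q0   q0 
 * q7     q0  q10  q10 
   q8    q10   q9   q9 
   q9    q11   q1   q1 
   q10    q2  q11  q11 
   q11    q5   q3   q3 
(> = start, * = accepting)

start=q0; accept=q7; q0-a>q1; q0-b>q2; q0-c>q2; q1-a>q3; q1-b>q4; q1-c>q4; q2-a>q4; q2-b>q5; q2-c>q5; q3-a>q6; q3-b>q7; q3-c>q7; q4-a>q7; q4-b>q8; q4-c>q8; q5-a>q8; q5-b>q6; q5-c>q6; q6-a>q9; q6-b>q0; q6-c>q0; q7-a>q0; q7-b>q10; q7-c>q10; q8-a>q10; q8-b>q9; q8-c>q9; q9-a>q11; q9-b>q1; q9-c>q1; q10-a>q2; q10-b>q11; q10-c>q11; q11-a>q5; q11-b>q3; q11-c>q3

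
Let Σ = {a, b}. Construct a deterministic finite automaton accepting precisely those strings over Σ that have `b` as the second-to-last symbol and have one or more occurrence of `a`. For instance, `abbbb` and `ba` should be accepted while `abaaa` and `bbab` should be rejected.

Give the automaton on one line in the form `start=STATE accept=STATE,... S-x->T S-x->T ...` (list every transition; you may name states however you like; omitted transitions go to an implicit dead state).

Handle the two conditions separately and then intersect. The first has 7 states tracking the last 2 symbols read; the second has 3 states tracking the count of `a`s, saturating at 2. A product state is a pair (one from each), accepting exactly when both do.
11 states suffice.
          a    b  
>  q0     q1   q2 
   q1     q3   q4 
   q2     q5   q6 
   q3     q3   q7 
   q4     q8   q9 
 * q5     q3   q4 
   q6     q5   q6 
   q7     q8  q10 
 * q8     q3   q7 
 * q9     q8   q9 
 * q10    q8  q10 
(> = start, * = accepting)

start=q0 accept=q5,q8,q9,q10 q0-a->q1 q0-b->q2 q1-a->q3 q1-b->q4 q2-a->q5 q2-b->q6 q3-a->q3 q3-b->q7 q4-a->q8 q4-b->q9 q5-a->q3 q5-b->q4 q6-a->q5 q6-b->q6 q7-a->q8 q7-b->q10 q8-a->q3 q8-b->q7 q9-a->q8 q9-b->q9 q10-a->q8 q10-b->q10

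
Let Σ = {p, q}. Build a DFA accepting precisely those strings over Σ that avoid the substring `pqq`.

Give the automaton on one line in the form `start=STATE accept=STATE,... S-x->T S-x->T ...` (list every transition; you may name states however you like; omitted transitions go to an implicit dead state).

Track partial matches of the forbidden pattern `pqq`. State s3 is a dead state reached once `pqq` has occurred; every other state accepts. s0 means no part of `pqq` is currently matched.
With 4 states:
        p   q  
>* s0   s1  s0 
 * s1   s1  s2 
 * s2   s1  s3 
   s3   s3  s3 
(> = start, * = accepting)

start=s0 accept=s0,s1,s2 s0-p->s1 s0-q->s0 s1-p->s1 s1-q->s2 s2-p->s1 s2-q->s3 s3-p->s3 s3-q->s3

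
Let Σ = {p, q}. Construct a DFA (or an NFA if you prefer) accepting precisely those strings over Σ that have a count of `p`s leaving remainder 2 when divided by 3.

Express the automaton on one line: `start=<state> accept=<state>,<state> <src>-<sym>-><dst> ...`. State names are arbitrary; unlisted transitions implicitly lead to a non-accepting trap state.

start=A accept=C A-p->B A-q->A B-p->C B-q->B C-p->A C-q->C

Keep the running count of `p`s modulo 3: each `p` advances along the cycle A → B → C → A while other symbols loop. Accept at C.
3 states suffice.
       p  q 
>  A   B  A 
   B   C  B 
 * C   A  C 
(> = start, * = accepting)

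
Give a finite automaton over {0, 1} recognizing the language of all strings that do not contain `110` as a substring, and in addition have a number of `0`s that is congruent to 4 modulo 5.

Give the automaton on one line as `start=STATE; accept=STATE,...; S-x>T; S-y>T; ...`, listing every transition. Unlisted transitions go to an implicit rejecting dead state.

Run two small machines in parallel and take their product. The first has 4 states tracking partial matches of the forbidden pattern `110`; the second has 5 states tracking the count of `0`s modulo 5. A product state is a pair (one from each), accepting exactly when both do. Equivalent product states are then merged.
          0    1  
>  s0     s1   s2 
   s1     s3   s4 
   s2     s1   s5 
   s3     s6   s7 
   s4     s3   s5 
   s5     s5   s5 
   s6     s8   s9 
   s7     s6   s5 
 * s8     s0  s10 
   s9     s8   s5 
 * s10    s0  s11 
 * s11    s5  s11 
(> = start, * = accepting)

start=s0; accept=s8,s10,s11; s0-0>s1; s0-1>s2; s1-0>s3; s1-1>s4; s2-0>s1; s2-1>s5; s3-0>s6; s3-1>s7; s4-0>s3; s4-1>s5; s5-0>s5; s5-1>s5; s6-0>s8; s6-1>s9; s7-0>s6; s7-1>s5; s8-0>s0; s8-1>s10; s9-0>s8; s9-1>s5; s10-0>s0; s10-1>s11; s11-0>s5; s11-1>s11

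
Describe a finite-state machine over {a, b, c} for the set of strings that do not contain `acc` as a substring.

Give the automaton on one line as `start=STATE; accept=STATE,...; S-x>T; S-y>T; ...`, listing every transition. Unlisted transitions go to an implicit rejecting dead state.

start=S0; accept=S0,S1,S2; S0-a>S1; S0-b>S0; S0-c>S0; S1-a>S1; S1-b>S0; S1-c>S2; S2-a>S1; S2-b>S0; S2-c>S3; S3-a>S3; S3-b>S3; S3-c>S3

Track partial matches of the forbidden pattern `acc`. State S3 is a dead state reached once `acc` has occurred; every other state accepts. S0 means no part of `acc` is currently matched.
        a   b   c  
>* S0   S1  S0  S0 
 * S1   S1  S0  S2 
 * S2   S1  S0  S3 
   S3   S3  S3  S3 
(> = start, * = accepting)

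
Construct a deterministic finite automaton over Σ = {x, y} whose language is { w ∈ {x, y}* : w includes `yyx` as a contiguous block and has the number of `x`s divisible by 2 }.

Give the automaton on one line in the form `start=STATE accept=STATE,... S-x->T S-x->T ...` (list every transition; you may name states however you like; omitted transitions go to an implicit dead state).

start=q0 accept=q7 q0-x->q1 q0-y->q2 q1-x->q0 q1-y->q3 q2-x->q1 q2-y->q4 q3-x->q0 q3-y->q5 q4-x->q6 q4-y->q4 q5-x->q7 q5-y->q5 q6-x->q7 q6-y->q6 q7-x->q6 q7-y->q7

Build one automaton per condition and run them in lockstep. The first has 4 states tracking whether and how much of `yyx` has been seen; the second has 2 states tracking the count of `x`s modulo 2. A product state is a pair (one from each), accepting exactly when both do.
8 states suffice.
        x   y  
>  q0   q1  q2 
   q1   q0  q3 
   q2   q1  q4 
   q3   q0  q5 
   q4   q6  q4 
   q5   q7  q5 
   q6   q7  q6 
 * q7   q6  q7 
(> = start, * = accepting)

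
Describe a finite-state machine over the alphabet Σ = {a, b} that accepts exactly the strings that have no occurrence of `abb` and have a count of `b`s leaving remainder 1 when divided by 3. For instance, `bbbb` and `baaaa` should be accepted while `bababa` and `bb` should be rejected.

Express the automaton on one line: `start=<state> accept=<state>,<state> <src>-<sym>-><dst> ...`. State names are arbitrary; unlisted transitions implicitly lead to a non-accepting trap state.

start=q0 accept=q2,q3,q4 q0-a->q1 q0-b->q2 q1-a->q1 q1-b->q3 q2-a->q4 q2-b->q5 q3-a->q4 q3-b->q6 q4-a->q4 q4-b->q7 q5-a->q8 q5-b->q0 q6-a->q6 q6-b->q6 q7-a->q8 q7-b->q6 q8-a->q8 q8-b->q9 q9-a->q1 q9-b->q6

Run two small machines in parallel and take their product. One (4 states) tracks partial matches of the forbidden pattern `abb`; the other (3 states) tracks the count of `b`s modulo 3. Each combined state is a pair, one component from each; accept when both components accept. After merging equivalent states the machine shrinks.
10 states suffice.
        a   b  
>  q0   q1  q2 
   q1   q1  q3 
 * q2   q4  q5 
 * q3   q4  q6 
 * q4   q4  q7 
   q5   q8  q0 
   q6   q6  q6 
   q7   q8  q6 
   q8   q8  q9 
   q9   q1  q6 
(> = start, * = accepting)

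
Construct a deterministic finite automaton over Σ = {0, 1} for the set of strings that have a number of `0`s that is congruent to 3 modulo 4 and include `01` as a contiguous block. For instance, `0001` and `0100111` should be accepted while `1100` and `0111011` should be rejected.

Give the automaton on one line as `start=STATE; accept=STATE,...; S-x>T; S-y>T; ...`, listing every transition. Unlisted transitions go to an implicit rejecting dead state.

start=A; accept=H; A-0>B; A-1>A; B-0>C; B-1>D; C-0>E; C-1>F; D-0>F; D-1>D; E-0>G; E-1>H; F-0>H; F-1>F; G-0>B; G-1>I; H-0>I; H-1>H; I-0>D; I-1>I

Handle the two conditions separately and then intersect. The first has 4 states tracking the count of `0`s modulo 4; the second has 3 states tracking whether and how much of `01` has been seen. A product state is a pair (one from each), accepting exactly when both do.
A 9-state machine:
       0  1 
>  A   B  A 
   B   C  D 
   C   E  F 
   D   F  D 
   E   G  H 
   F   H  F 
   G   B  I 
 * H   I  H 
   I   D  I 
(> = start, * = accepting)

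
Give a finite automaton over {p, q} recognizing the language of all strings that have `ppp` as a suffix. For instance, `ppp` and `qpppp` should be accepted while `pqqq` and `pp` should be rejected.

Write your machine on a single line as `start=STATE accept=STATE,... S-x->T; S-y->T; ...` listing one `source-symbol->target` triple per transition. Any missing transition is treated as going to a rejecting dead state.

Remember how much of `ppp` the current input suffix matches. State S0 means no match yet; S1 means the last symbol is `p`; S2 means the last 2 symbols are `pp`; S3 means the last 3 symbols are `ppp`. Only S3 accepts. On a mismatch, fall back to the longest proper suffix that is still a prefix of `ppp`.
4 states suffice.
        p   q  
>  S0   S1  S0 
   S1   S2  S0 
   S2   S3  S0 
 * S3   S3  S0 
(> = start, * = accepting)

start=S0; accept=S3; S0-p->S1; S0-q->S0; S1-p->S2; S1-q->S0; S2-p->S3; S2-q->S0; S3-p->S3; S3-q->S0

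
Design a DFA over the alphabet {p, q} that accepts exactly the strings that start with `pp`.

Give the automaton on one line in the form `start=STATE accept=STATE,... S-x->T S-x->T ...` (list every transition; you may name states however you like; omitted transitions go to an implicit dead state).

start=s0 accept=s2 s0-p->s1 s0-q->s3 s1-p->s2 s1-q->s3 s2-p->s2 s2-q->s2 s3-p->s3 s3-q->s3

Walk along `pp` while the input agrees: from s0 take `p` to s1, and so on. Any deviation drops to the rejecting sink s3. Once s2 is reached the prefix is confirmed and every continuation is accepted.
A 4-state machine:
        p   q  
>  s0   s1  s3 
   s1   s2  s3 
 * s2   s2  s2 
   s3   s3  s3 
(> = start, * = accepting)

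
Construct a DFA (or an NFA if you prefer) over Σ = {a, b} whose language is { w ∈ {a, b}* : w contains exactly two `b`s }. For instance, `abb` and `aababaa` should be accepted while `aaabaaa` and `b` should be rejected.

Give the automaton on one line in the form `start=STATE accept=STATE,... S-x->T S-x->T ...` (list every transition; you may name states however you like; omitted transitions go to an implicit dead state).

start=s0 accept=s2 s0-a->s0 s0-b->s1 s1-a->s1 s1-b->s2 s2-a->s2 s2-b->s3 s3-a->s3 s3-b->s3

Only the number of `b`s matters, and only up to 3. Make a chain s0 → s1 → s2 → s3 advanced by each `b` (with s3 absorbing); every other symbol self-loops. The accepting set is {s2}.
4 states suffice.
        a   b  
>  s0   s0  s1 
   s1   s1  s2 
 * s2   s2  s3 
   s3   s3  s3 
(> = start, * = accepting)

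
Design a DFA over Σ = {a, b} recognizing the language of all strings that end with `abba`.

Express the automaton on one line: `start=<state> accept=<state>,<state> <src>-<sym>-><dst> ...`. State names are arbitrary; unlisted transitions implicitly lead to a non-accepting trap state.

Let each state record the length of the longest suffix of the input read so far that is also a prefix of `abba`. s1 means the last symbol is `a`; s2 means the last 2 symbols are `ab`; s3 means the last 3 symbols are `abb`; s4 means the last 4 symbols are `abba`. Accept only at s4, where the string currently ends in `abba`.
With 5 states:
        a   b  
>  s0   s1  s0 
   s1   s1  s2 
   s2   s1  s3 
   s3   s4  s0 
 * s4   s1  s2 
(> = start, * = accepting)

start=s0 accept=s4 s0-a->s1 s0-b->s0 s1-a->s1 s1-b->s2 s2-a->s1 s2-b->s3 s3-a->s4 s3-b->s0 s4-a->s1 s4-b->s2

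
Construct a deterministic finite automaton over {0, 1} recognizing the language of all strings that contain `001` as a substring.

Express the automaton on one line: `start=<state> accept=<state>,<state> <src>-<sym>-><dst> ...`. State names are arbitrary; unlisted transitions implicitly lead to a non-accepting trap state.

start=S0 accept=S3 S0-0->S1 S0-1->S0 S1-0->S2 S1-1->S0 S2-0->S2 S2-1->S3 S3-0->S3 S3-1->S3

Track how much of `001` has been matched so far: state S0 is no progress, S3 is the absorbing accept state reached once `001` has occurred. Intermediate states record partial matches; on a mismatch, fall back to the longest reusable overlap.
A 4-state machine:
        0   1  
>  S0   S1  S0 
   S1   S2  S0 
   S2   S2  S3 
 * S3   S3  S3 
(> = start, * = accepting)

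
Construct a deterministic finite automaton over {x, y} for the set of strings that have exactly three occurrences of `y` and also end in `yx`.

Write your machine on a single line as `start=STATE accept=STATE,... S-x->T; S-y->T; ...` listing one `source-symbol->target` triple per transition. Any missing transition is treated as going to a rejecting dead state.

Handle the two conditions separately and then intersect. One (5 states) tracks the count of `y`s, saturating at 4; the other (3 states) tracks how much of the suffix `yx` has currently been matched. Each combined state is a pair, one component from each; accept when both components accept. After merging equivalent states the machine shrinks.
With 6 states:
        x   y  
>  q0   q0  q1 
   q1   q1  q2 
   q2   q2  q3 
   q3   q4  q5 
 * q4   q5  q5 
   q5   q5  q5 
(> = start, * = accepting)

start=q0; accept=q4; q0-x->q0; q0-y->q1; q1-x->q1; q1-y->q2; q2-x->q2; q2-y->q3; q3-x->q4; q3-y->q5; q4-x->q5; q4-y->q5; q5-x->q5; q5-y->q5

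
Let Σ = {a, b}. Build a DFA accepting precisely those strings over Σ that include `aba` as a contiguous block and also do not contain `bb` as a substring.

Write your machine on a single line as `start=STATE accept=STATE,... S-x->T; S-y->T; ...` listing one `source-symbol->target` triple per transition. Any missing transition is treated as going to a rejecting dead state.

start=q0; accept=q5,q6; q0-a->q1; q0-b->q2; q1-a->q1; q1-b->q3; q2-a->q1; q2-b->q4; q3-a->q5; q3-b->q4; q4-a->q4; q4-b->q4; q5-a->q5; q5-b->q6; q6-a->q5; q6-b->q4

Handle the two conditions separately and then intersect. The first has 4 states tracking whether and how much of `aba` has been seen; the second has 3 states tracking partial matches of the forbidden pattern `bb`. A product state is a pair (one from each), accepting exactly when both do. Equivalent product states are then merged.
With 7 states:
        a   b  
>  q0   q1  q2 
   q1   q1  q3 
   q2   q1  q4 
   q3   q5  q4 
   q4   q4  q4 
 * q5   q5  q6 
 * q6   q5  q4 
(> = start, * = accepting)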